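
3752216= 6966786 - 3214570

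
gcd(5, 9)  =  1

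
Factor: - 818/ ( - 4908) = 1/6  =  2^( - 1 )*3^(-1 )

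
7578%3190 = 1198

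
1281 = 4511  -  3230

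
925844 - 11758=914086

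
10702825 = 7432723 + 3270102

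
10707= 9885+822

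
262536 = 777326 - 514790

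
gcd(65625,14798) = 7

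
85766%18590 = 11406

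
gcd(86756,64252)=4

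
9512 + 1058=10570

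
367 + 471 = 838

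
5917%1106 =387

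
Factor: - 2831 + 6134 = 3^2*367^1=3303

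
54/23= 2 + 8/23 = 2.35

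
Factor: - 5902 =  - 2^1*13^1  *  227^1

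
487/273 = 487/273 =1.78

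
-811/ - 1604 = 811/1604= 0.51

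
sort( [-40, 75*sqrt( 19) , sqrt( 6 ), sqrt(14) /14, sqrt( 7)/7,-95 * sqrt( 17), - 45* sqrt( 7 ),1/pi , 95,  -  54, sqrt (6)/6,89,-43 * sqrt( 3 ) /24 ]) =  [ - 95  *sqrt( 17),-45* sqrt( 7),  -  54, - 40 , - 43*sqrt( 3)/24, sqrt( 14)/14,1/pi,sqrt (7) /7, sqrt( 6 )/6, sqrt( 6),89, 95 , 75*sqrt( 19 ) ] 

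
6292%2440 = 1412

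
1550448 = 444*3492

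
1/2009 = 1/2009=0.00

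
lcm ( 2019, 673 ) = 2019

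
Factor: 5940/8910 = 2/3   =  2^1*3^( - 1)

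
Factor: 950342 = 2^1*19^1*89^1*281^1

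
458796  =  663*692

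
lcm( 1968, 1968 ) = 1968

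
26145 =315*83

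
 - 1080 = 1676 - 2756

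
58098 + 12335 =70433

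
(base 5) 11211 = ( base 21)1H8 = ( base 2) 1100100110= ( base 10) 806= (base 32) p6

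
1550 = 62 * 25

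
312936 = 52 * 6018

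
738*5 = 3690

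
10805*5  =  54025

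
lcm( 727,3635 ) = 3635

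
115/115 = 1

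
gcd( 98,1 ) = 1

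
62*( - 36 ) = - 2232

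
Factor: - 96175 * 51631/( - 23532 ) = 4965611425/23532=2^ ( - 2)*3^( - 1 )*5^2*37^( - 1 )*53^( - 1)*3847^1*51631^1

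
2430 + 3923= 6353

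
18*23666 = 425988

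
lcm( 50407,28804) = 201628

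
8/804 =2/201 = 0.01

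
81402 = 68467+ 12935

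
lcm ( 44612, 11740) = 223060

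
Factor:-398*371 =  - 147658  =  - 2^1 *7^1*53^1*199^1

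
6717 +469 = 7186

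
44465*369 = 16407585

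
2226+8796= 11022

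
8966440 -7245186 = 1721254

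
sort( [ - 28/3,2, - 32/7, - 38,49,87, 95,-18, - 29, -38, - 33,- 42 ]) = [ - 42,-38, -38, - 33,-29, - 18,  -  28/3, - 32/7,2,49,87, 95]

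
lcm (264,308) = 1848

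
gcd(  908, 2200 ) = 4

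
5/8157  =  5/8157 = 0.00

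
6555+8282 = 14837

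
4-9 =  - 5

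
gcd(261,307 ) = 1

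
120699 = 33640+87059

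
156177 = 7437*21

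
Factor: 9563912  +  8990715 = 7^1*13^1*203897^1 = 18554627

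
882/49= 18 = 18.00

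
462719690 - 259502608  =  203217082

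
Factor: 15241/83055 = 3^( - 1) * 5^(- 1)*7^(  -  2 )* 113^(-1)*15241^1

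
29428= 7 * 4204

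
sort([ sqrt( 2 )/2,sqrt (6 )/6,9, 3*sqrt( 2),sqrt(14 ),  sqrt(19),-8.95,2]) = [ - 8.95,sqrt(6)/6, sqrt( 2)/2,2,sqrt ( 14 ),3*sqrt( 2 ),sqrt( 19 ), 9]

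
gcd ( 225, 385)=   5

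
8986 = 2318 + 6668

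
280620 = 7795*36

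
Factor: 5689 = 5689^1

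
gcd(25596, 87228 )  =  36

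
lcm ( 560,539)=43120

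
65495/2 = 32747 + 1/2= 32747.50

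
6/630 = 1/105 = 0.01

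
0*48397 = 0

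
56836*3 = 170508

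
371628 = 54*6882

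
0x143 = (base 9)388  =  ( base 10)323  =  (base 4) 11003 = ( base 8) 503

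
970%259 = 193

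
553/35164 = 553/35164= 0.02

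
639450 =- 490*( -1305 ) 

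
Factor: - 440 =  - 2^3* 5^1*11^1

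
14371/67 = 214 + 33/67= 214.49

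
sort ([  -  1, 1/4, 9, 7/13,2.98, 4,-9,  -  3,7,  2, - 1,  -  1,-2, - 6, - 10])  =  [-10, - 9, -6, - 3, - 2,  -  1, - 1,-1,1/4,  7/13, 2 , 2.98,  4,  7, 9 ] 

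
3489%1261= 967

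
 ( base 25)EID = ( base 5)243323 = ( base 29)ark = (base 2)10001111111101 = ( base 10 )9213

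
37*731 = 27047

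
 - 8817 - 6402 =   -  15219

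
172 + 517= 689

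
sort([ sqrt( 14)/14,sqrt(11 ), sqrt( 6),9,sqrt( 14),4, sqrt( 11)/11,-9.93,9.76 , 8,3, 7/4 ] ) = [ - 9.93, sqrt(14)/14 , sqrt(11)/11,7/4,sqrt( 6), 3, sqrt( 11 ),sqrt( 14),4,  8,9, 9.76]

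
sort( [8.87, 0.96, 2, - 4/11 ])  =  [ - 4/11 , 0.96,  2 , 8.87 ] 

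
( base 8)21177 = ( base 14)330b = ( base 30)9OB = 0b10001001111111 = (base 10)8831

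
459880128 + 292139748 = 752019876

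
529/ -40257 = -1  +  39728/40257=- 0.01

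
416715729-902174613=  - 485458884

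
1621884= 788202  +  833682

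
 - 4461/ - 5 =892 + 1/5 = 892.20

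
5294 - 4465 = 829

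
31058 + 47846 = 78904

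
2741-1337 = 1404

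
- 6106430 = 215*( - 28402 ) 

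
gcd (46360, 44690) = 10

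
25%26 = 25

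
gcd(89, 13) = 1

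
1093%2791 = 1093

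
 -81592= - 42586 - 39006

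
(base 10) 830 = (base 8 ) 1476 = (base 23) 1d2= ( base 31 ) QO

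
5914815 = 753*7855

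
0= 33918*0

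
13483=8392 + 5091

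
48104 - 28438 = 19666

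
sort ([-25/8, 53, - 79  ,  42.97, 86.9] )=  [ - 79, - 25/8, 42.97 , 53,86.9] 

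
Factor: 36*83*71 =2^2*3^2*71^1*83^1  =  212148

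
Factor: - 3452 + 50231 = 3^1*31^1*503^1 = 46779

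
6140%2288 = 1564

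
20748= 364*57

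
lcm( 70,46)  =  1610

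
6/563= 6/563 = 0.01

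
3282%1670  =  1612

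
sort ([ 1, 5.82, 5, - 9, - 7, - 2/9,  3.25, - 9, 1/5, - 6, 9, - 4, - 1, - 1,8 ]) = [ - 9, - 9, - 7 ,- 6,  -  4,- 1, - 1,  -  2/9,  1/5 , 1,3.25,5,5.82, 8, 9 ]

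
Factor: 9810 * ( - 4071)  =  -39936510=- 2^1*3^3*5^1*23^1*59^1*109^1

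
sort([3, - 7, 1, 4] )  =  [ - 7,1, 3, 4 ]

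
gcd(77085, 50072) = 1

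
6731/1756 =6731/1756 =3.83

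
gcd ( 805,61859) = 7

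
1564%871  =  693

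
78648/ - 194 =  - 406 + 58/97 =-405.40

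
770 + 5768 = 6538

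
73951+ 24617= 98568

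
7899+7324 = 15223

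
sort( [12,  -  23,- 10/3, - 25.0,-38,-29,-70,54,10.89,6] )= [ - 70, - 38, - 29, - 25.0, - 23, - 10/3,6,10.89,12,54]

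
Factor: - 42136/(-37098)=2^2*3^( - 4) *23^1 = 92/81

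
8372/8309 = 1 + 9/1187  =  1.01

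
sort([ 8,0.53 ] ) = [ 0.53,8] 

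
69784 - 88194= - 18410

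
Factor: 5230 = 2^1*5^1*523^1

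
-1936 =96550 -98486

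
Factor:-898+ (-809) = -3^1*569^1 = -1707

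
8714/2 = 4357 = 4357.00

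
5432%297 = 86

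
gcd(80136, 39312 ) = 1512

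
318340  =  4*79585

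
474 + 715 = 1189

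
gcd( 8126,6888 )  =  2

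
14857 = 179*83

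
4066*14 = 56924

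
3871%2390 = 1481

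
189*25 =4725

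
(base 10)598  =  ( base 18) 1F4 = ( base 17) 213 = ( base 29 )ki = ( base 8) 1126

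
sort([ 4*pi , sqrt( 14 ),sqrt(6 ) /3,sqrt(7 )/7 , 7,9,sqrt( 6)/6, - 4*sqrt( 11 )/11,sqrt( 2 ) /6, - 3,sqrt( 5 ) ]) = [- 3, - 4*sqrt( 11)/11 , sqrt( 2)/6, sqrt(7 )/7,sqrt( 6) /6 , sqrt( 6)/3,sqrt(5 ),sqrt( 14 ),7,  9,4*pi] 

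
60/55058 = 30/27529 = 0.00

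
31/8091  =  1/261 = 0.00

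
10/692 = 5/346 = 0.01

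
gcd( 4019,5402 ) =1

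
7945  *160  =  1271200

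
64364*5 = 321820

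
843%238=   129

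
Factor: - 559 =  - 13^1*43^1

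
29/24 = 1 + 5/24 = 1.21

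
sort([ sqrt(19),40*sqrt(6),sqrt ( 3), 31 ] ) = [ sqrt(3), sqrt ( 19) , 31,40 * sqrt( 6) ] 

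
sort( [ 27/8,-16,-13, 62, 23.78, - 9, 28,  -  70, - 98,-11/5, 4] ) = [ - 98, - 70, - 16, - 13, - 9, - 11/5 , 27/8, 4, 23.78,  28 , 62 ] 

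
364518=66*5523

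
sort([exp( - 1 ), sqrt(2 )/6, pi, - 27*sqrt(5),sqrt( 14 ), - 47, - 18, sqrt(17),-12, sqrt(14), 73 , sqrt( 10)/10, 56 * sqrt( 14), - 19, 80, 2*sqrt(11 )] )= [- 27*sqrt(5 ),-47, - 19, - 18, - 12, sqrt(2 )/6,sqrt(10)/10,exp ( - 1), pi,sqrt ( 14 ),sqrt( 14 ), sqrt(17 ),2*sqrt(11), 73,80,56*sqrt(14 )]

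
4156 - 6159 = -2003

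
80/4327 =80/4327 = 0.02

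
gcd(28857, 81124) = 1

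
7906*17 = 134402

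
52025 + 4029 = 56054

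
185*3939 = 728715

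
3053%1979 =1074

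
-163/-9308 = 163/9308=   0.02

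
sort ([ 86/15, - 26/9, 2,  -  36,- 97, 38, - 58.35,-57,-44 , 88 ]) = [  -  97,- 58.35,-57 , - 44, - 36, - 26/9, 2,  86/15, 38 , 88 ]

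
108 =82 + 26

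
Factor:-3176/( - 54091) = 2^3*397^1*54091^( - 1)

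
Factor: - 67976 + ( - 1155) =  - 73^1 * 947^1 = - 69131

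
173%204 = 173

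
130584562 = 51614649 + 78969913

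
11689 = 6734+4955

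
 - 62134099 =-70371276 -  - 8237177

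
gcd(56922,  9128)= 2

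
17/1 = 17 = 17.00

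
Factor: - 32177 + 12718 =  - 11^1*29^1 *61^1=- 19459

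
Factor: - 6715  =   - 5^1 *17^1*79^1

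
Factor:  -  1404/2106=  - 2^1*3^( - 1 )=- 2/3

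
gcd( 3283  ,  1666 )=49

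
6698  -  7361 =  - 663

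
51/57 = 17/19 = 0.89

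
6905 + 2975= 9880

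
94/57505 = 94/57505= 0.00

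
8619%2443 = 1290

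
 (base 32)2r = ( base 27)3A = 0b1011011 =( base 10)91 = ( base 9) 111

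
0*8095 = 0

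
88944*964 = 85742016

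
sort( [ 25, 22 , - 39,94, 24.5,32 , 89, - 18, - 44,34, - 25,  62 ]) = [ - 44, - 39, - 25, - 18, 22,24.5,25,32,  34,62, 89,94]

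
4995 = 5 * 999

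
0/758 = 0 =0.00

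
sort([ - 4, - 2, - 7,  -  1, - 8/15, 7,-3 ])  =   [ - 7,-4, - 3, - 2, - 1, - 8/15,7]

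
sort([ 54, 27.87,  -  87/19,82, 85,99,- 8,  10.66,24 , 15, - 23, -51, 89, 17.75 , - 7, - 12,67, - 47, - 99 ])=[ - 99,- 51, - 47, -23,  -  12, - 8, - 7, - 87/19, 10.66, 15,17.75, 24, 27.87, 54,67, 82, 85,89, 99]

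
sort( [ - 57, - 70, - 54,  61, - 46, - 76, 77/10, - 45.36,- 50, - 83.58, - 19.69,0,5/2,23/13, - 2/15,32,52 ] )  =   [ - 83.58,- 76, - 70, - 57,- 54, - 50, - 46, - 45.36, - 19.69,-2/15,0, 23/13 , 5/2,77/10 , 32, 52, 61]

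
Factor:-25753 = -7^1*13^1*283^1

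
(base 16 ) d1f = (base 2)110100011111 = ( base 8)6437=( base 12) 1b3b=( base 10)3359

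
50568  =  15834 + 34734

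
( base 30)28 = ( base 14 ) 4C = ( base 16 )44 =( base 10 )68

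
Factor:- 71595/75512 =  - 2^(- 3 )*3^2* 5^1*37^1 * 43^1 * 9439^(-1)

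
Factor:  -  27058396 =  - 2^2 *23^1*37^1*7949^1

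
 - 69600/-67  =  1038 + 54/67= 1038.81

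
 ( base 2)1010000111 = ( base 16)287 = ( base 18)1hh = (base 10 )647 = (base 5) 10042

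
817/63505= 817/63505 = 0.01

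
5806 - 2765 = 3041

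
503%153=44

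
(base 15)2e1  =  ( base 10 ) 661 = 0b1010010101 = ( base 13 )3BB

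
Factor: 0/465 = 0 = 0^1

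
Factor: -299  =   - 13^1*23^1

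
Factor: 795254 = 2^1*167^1*2381^1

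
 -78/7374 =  - 1 + 1216/1229  =  - 0.01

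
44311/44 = 1007 + 3/44 = 1007.07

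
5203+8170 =13373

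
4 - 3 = 1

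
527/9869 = 527/9869 = 0.05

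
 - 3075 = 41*( - 75)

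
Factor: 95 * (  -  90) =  - 2^1*3^2*5^2 *19^1= -8550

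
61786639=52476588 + 9310051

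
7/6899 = 7/6899 = 0.00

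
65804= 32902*2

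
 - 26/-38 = 13/19 = 0.68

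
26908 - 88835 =  -  61927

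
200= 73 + 127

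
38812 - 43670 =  - 4858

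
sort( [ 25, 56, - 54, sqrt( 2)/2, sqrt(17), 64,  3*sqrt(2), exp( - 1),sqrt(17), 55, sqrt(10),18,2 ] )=[-54,exp( - 1)  ,  sqrt( 2 )/2,2, sqrt(10 ), sqrt( 17),sqrt(17 ),3*sqrt(2 ),18, 25,  55,56,64] 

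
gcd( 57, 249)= 3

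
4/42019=4/42019 = 0.00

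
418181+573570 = 991751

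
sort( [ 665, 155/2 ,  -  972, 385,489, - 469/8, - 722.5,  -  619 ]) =[-972, - 722.5 ,  -  619, - 469/8  ,  155/2, 385,489, 665 ] 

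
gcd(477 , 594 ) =9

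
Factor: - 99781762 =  - 2^1 * 49890881^1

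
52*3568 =185536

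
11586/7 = 1655 + 1/7 = 1655.14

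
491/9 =54 + 5/9 = 54.56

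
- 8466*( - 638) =5401308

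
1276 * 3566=4550216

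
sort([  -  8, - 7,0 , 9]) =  [ - 8, - 7, 0,9 ] 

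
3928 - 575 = 3353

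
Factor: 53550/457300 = 2^ ( - 1) * 3^2  *  7^1*269^( - 1)  =  63/538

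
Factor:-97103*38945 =- 3781676335 = -5^1*7789^1*97103^1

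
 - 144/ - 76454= 72/38227 = 0.00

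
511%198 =115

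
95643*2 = 191286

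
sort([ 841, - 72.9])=[ - 72.9,841]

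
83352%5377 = 2697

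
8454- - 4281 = 12735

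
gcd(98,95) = 1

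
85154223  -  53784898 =31369325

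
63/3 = 21 =21.00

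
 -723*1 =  -723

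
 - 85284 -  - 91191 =5907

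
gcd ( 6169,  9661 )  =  1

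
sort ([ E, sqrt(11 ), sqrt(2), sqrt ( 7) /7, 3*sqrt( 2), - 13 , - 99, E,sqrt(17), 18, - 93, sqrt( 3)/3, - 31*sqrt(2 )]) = [ - 99,-93, - 31*sqrt(2 ),  -  13, sqrt( 7)/7, sqrt (3 ) /3, sqrt (2),  E,E,sqrt( 11 ), sqrt ( 17 ),3*sqrt(2),18]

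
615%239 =137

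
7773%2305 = 858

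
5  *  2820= 14100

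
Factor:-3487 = -11^1*  317^1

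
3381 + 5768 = 9149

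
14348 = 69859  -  55511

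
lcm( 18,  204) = 612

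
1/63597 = 1/63597 = 0.00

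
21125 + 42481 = 63606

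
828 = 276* 3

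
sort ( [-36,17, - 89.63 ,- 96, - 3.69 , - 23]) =[ - 96, - 89.63 , - 36, - 23, - 3.69, 17]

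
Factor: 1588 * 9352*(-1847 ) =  - 2^5*7^1*167^1*397^1*1847^1  =  - 27429752672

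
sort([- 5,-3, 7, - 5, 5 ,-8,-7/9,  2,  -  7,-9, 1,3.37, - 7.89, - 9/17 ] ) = [ - 9,- 8, - 7.89,- 7, - 5,-5, - 3 , - 7/9,-9/17,1, 2,3.37,5,7]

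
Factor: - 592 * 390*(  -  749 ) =172929120 = 2^5*3^1*5^1*7^1 * 13^1*37^1*107^1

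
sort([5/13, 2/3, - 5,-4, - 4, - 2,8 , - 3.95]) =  [-5, - 4, -4 ,-3.95, - 2, 5/13, 2/3,8]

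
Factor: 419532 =2^2*3^1*34961^1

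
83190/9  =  27730/3 = 9243.33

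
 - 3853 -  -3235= -618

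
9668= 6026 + 3642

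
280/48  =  5+5/6=5.83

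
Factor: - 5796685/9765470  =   - 2^( - 1 )*11^(  -  1 )*13^( - 1)*6829^(  -  1) * 1159337^1 = - 1159337/1953094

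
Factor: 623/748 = 2^( - 2)*7^1*11^(  -  1)*17^( - 1 )*89^1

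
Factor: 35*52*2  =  3640 = 2^3*5^1*7^1 * 13^1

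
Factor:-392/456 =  -49/57 = - 3^( -1)*7^2*19^( - 1 )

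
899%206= 75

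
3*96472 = 289416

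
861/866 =861/866  =  0.99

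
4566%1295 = 681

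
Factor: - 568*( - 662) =2^4*71^1*331^1 = 376016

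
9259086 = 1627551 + 7631535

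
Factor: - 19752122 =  - 2^1* 13^1*759697^1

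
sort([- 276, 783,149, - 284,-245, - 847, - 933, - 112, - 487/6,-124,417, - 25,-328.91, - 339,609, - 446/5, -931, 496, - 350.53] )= [ - 933, - 931, - 847,  -  350.53, - 339, - 328.91,  -  284, - 276,  -  245, - 124, - 112, - 446/5, - 487/6, - 25,149,417,496, 609,783]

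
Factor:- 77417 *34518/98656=-1336140003/49328 = - 2^( - 4 )*3^1*11^1*523^1*3083^( - 1)*77417^1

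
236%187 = 49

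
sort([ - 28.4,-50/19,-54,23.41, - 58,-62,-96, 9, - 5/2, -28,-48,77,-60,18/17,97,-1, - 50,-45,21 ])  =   [-96, - 62 ,- 60,- 58, - 54,  -  50,-48, - 45,-28.4,-28,-50/19,-5/2, - 1  ,  18/17 , 9 , 21,23.41 , 77,97 ]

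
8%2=0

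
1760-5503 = -3743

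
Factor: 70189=7^1*37^1*271^1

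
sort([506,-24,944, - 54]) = [-54,  -  24, 506,  944 ]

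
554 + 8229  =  8783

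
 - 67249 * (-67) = 4505683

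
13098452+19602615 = 32701067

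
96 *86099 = 8265504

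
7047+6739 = 13786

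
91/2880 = 91/2880 = 0.03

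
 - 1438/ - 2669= 1438/2669 = 0.54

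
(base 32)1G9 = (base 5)22140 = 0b11000001001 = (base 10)1545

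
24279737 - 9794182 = 14485555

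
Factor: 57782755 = 5^1*43^1*268757^1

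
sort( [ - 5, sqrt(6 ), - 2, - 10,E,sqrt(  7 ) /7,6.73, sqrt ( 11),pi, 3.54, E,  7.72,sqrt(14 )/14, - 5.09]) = [ - 10, - 5.09, - 5,-2,sqrt(14 ) /14,sqrt(7) /7, sqrt( 6), E,E, pi,sqrt (11),3.54, 6.73,7.72 ]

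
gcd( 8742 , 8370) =186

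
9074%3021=11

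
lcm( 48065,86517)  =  432585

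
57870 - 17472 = 40398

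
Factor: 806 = 2^1*13^1*31^1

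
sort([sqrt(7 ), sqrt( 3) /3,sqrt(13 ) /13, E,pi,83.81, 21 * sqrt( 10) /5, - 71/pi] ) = [ - 71/pi,  sqrt (13) /13,sqrt( 3 )/3,sqrt( 7 ),E, pi, 21*sqrt(10) /5,83.81 ]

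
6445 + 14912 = 21357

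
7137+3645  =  10782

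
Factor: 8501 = 8501^1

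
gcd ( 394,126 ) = 2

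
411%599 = 411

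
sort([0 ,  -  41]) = [ - 41, 0 ]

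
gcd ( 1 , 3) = 1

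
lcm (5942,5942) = 5942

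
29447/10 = 29447/10 = 2944.70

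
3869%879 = 353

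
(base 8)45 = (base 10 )37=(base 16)25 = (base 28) 19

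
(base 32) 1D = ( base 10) 45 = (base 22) 21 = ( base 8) 55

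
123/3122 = 123/3122 = 0.04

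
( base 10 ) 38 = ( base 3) 1102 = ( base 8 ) 46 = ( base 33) 15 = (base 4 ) 212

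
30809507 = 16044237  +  14765270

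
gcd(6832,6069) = 7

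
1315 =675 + 640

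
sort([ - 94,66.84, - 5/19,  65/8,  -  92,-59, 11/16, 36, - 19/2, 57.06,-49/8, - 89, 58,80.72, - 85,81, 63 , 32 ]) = [-94,  -  92,- 89,-85,-59, - 19/2,  -  49/8,-5/19, 11/16, 65/8,32,36,57.06, 58, 63, 66.84, 80.72, 81 ] 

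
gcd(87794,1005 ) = 1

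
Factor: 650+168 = 818 = 2^1*409^1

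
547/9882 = 547/9882 =0.06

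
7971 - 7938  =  33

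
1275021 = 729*1749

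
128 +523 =651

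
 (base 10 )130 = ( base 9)154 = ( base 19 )6g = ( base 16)82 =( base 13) A0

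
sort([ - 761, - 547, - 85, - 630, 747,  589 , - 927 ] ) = [ - 927, - 761, - 630, - 547, - 85, 589, 747 ] 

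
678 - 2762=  - 2084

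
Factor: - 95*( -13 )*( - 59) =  - 5^1*13^1*19^1*59^1 =- 72865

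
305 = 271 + 34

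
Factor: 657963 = 3^4*8123^1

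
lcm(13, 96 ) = 1248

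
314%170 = 144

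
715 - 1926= - 1211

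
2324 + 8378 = 10702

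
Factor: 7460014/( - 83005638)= - 3^(-1)*37^1*101^ ( - 1)*100811^1*136973^(-1)=-3730007/41502819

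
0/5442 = 0 = 0.00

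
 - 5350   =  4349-9699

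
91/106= 91/106 = 0.86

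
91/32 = 2 + 27/32 = 2.84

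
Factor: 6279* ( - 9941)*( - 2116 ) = 2^2 *3^1 * 7^1*13^1*23^3*9941^1= 132079744524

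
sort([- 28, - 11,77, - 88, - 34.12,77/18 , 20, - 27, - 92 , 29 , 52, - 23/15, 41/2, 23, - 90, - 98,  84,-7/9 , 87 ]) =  [-98, - 92, - 90, - 88,- 34.12, - 28, - 27, - 11, - 23/15, - 7/9,77/18, 20,41/2, 23, 29, 52,77,84,87 ]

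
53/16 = 53/16 = 3.31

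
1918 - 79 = 1839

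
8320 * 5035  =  41891200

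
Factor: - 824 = -2^3*103^1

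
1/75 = 1/75  =  0.01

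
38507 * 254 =9780778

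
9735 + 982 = 10717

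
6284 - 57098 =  - 50814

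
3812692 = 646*5902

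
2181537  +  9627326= 11808863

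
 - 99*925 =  - 91575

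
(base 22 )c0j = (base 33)5bj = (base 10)5827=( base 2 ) 1011011000011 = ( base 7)22663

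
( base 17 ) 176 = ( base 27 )F9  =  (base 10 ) 414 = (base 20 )10e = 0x19E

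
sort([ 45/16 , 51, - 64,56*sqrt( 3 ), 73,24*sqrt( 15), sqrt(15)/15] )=[ - 64,  sqrt(15 )/15, 45/16,51, 73, 24*sqrt (15 ) , 56*sqrt( 3) ] 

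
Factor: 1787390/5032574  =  893695/2516287= 5^1*11^1*257^( - 1 )*9791^( - 1)*16249^1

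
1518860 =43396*35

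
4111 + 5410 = 9521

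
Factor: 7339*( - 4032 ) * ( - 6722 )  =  2^7*3^2*7^1*41^1*179^1* 3361^1 = 198909680256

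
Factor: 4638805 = 5^1*337^1 * 2753^1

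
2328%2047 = 281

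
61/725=61/725=0.08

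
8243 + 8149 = 16392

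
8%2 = 0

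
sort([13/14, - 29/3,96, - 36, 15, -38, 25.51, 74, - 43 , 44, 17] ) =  [ - 43,-38, - 36,- 29/3, 13/14, 15, 17 , 25.51,44,74, 96] 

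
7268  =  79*92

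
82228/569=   144 + 292/569 = 144.51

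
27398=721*38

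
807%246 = 69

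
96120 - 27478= 68642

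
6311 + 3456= 9767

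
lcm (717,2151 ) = 2151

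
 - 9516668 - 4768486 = - 14285154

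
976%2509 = 976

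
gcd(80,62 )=2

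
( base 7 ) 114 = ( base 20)30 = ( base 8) 74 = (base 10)60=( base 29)22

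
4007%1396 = 1215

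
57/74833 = 57/74833=0.00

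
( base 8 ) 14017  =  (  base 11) 469A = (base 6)44303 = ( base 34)5b5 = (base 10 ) 6159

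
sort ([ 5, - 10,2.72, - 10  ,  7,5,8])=[ - 10,- 10 , 2.72,5 , 5,7,8] 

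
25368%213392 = 25368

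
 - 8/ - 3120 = 1/390 = 0.00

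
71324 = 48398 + 22926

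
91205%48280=42925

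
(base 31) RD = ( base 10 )850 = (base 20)22a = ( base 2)1101010010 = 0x352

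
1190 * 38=45220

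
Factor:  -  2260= - 2^2* 5^1 * 113^1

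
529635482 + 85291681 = 614927163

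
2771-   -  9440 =12211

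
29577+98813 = 128390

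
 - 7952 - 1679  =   - 9631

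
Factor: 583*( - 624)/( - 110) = 16536/5 = 2^3*3^1*5^( - 1 ) * 13^1*53^1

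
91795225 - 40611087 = 51184138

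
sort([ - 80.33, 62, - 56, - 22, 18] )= [ - 80.33, - 56, - 22, 18, 62]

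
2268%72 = 36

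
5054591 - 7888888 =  -2834297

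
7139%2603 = 1933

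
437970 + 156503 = 594473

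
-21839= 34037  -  55876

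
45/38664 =5/4296  =  0.00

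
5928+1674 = 7602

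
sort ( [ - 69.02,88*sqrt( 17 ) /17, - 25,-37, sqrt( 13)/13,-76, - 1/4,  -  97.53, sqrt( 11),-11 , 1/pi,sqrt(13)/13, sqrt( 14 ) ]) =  [ - 97.53,-76, - 69.02,-37, - 25, - 11,-1/4,  sqrt(13)/13,sqrt ( 13)/13, 1/pi,sqrt( 11), sqrt( 14 ), 88 * sqrt(17 ) /17] 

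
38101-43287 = -5186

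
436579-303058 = 133521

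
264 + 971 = 1235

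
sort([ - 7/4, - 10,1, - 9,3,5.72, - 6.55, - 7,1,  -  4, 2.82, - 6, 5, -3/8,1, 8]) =[ - 10, - 9, - 7, - 6.55, - 6, - 4, - 7/4, - 3/8, 1,1,1,2.82,  3,5,5.72 , 8]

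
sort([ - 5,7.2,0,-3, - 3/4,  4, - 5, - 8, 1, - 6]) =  [ - 8, - 6, - 5,-5,- 3, - 3/4, 0,1, 4 , 7.2] 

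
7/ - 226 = -7/226 = - 0.03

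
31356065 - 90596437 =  - 59240372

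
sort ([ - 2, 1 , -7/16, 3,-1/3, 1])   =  [ - 2,-7/16,-1/3,1,1, 3]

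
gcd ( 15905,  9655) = 5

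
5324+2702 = 8026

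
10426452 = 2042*5106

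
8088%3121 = 1846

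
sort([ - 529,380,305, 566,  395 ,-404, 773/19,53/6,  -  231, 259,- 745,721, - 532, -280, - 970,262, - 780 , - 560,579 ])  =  [ - 970, - 780, - 745, - 560, - 532, - 529 ,  -  404, - 280 , - 231,53/6,773/19, 259,262,305, 380,  395, 566,579,721]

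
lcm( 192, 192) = 192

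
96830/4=48415/2 = 24207.50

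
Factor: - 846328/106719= - 2^3*3^(  -  1 ) * 7^2*17^1*127^1*35573^( - 1 ) 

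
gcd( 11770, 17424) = 22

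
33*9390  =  309870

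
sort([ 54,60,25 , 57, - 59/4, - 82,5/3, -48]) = [ - 82,  -  48, - 59/4, 5/3,25, 54, 57, 60]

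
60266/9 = 60266/9 =6696.22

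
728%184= 176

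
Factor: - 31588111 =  - 241^1 * 131071^1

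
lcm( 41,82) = 82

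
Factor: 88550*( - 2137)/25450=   -  3784627/509 = - 7^1 * 11^1*23^1*509^ ( - 1)*2137^1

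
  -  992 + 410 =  - 582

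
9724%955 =174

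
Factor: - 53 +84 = 31 = 31^1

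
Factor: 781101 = 3^2*59^1*1471^1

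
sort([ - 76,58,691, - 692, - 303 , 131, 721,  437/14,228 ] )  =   [ - 692, - 303, - 76, 437/14,  58,131 , 228, 691,721]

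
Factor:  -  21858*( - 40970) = 2^2 * 3^1 * 5^1 * 17^1*241^1*3643^1= 895522260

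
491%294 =197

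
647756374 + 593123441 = 1240879815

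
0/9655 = 0  =  0.00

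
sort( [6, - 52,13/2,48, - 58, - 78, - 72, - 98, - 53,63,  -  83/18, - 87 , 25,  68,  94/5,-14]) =[- 98, - 87, - 78,  -  72, - 58, - 53, - 52, - 14, - 83/18, 6, 13/2, 94/5,25,48, 63, 68]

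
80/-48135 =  - 16/9627 = - 0.00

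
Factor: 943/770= 2^(-1)*5^( - 1)*7^(  -  1 )*11^( - 1)*23^1 * 41^1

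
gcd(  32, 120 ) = 8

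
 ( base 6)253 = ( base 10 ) 105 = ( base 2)1101001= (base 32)39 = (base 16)69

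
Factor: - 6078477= - 3^1*1097^1*1847^1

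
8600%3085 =2430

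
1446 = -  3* ( - 482) 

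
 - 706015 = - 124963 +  - 581052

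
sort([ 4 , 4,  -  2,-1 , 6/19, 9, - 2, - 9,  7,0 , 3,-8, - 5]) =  [ - 9,-8, -5,-2, - 2,  -  1 , 0,  6/19,3,4,4,7 , 9]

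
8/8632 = 1/1079=0.00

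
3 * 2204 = 6612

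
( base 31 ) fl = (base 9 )600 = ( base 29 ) gm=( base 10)486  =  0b111100110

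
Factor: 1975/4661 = 5^2*59^(-1 )  =  25/59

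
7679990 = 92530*83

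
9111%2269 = 35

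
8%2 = 0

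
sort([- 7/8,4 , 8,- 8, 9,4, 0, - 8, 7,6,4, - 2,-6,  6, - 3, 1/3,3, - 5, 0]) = [ - 8, - 8 , - 6,  -  5,-3, - 2, - 7/8, 0,0 , 1/3,3,4, 4  ,  4,6 , 6,7,8,9 ]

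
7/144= 7/144 = 0.05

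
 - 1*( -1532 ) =1532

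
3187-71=3116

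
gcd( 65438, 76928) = 2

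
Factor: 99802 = 2^1*139^1*359^1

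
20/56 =5/14 = 0.36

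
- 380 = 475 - 855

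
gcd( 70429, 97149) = 1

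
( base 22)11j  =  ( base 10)525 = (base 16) 20D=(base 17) 1df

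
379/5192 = 379/5192 = 0.07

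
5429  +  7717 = 13146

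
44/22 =2 = 2.00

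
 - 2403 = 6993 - 9396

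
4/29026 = 2/14513  =  0.00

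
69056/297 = 232 + 152/297 = 232.51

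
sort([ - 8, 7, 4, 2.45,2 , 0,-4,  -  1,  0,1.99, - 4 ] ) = [ - 8, - 4,-4, - 1, 0,  0 , 1.99, 2, 2.45, 4, 7] 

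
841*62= 52142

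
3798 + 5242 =9040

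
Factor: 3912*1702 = 6658224 = 2^4*3^1*23^1*37^1*163^1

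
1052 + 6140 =7192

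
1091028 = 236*4623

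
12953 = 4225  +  8728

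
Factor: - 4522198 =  - 2^1*2261099^1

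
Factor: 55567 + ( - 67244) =-11677^1= - 11677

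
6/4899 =2/1633 = 0.00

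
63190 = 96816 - 33626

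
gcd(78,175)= 1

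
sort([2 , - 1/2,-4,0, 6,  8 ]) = [-4, - 1/2,0,2 , 6,8 ] 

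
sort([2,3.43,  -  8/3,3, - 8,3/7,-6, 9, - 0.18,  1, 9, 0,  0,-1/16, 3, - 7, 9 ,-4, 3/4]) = [ - 8, - 7, - 6, - 4, -8/3, - 0.18,-1/16, 0, 0,3/7,3/4, 1,  2, 3,3, 3.43,9 , 9,9 ]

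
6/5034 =1/839=0.00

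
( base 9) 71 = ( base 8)100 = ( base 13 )4c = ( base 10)64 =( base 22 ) 2K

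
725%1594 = 725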